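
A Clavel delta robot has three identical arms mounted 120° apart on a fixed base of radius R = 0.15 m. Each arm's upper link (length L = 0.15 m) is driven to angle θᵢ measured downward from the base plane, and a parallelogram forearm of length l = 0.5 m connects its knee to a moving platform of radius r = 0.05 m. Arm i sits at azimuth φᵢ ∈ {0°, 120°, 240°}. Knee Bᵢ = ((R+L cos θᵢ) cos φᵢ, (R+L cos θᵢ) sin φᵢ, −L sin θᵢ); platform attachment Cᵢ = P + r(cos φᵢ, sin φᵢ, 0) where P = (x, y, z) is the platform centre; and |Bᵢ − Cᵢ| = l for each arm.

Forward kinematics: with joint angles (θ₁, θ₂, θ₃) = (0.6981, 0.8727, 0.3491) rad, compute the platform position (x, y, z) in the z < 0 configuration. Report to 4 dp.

(-0.0169, -0.0994, -0.5281)

centre 1 = (0.2149·cos0.0°, 0.2149·sin0.0°, -0.0964) = (0.2149, 0.0000, -0.0964)
φ2=120.0°: virtual centre (-0.0982, 0.1701, -0.1149), radius l
arm 3 at φ=240.0°: (R−r)+L cos θ3 = 0.2410;  centre 3 = (-0.1205, -0.2087, -0.0513)
|centre ₂|²−|centre ₁|² = -0.0037;  |centre ₃|²−|centre ₁|² = 0.0052
linear system: -0.6262x+0.3402y = -0.0037−-0.0370z; -0.6708x+-0.4173y = 0.0052−0.0902z
Cramer: x(z) = -0.0005+0.0312z;  y(z) = -0.0117+0.1661z
into |P−centre ₁|² = l²: 1.0286z² + 0.1755z + -0.1942 = 0;  Δ = 0.8297;  z = -0.5281 or 0.3575 → z<0 root = -0.5281
x = -0.0169, y = -0.0994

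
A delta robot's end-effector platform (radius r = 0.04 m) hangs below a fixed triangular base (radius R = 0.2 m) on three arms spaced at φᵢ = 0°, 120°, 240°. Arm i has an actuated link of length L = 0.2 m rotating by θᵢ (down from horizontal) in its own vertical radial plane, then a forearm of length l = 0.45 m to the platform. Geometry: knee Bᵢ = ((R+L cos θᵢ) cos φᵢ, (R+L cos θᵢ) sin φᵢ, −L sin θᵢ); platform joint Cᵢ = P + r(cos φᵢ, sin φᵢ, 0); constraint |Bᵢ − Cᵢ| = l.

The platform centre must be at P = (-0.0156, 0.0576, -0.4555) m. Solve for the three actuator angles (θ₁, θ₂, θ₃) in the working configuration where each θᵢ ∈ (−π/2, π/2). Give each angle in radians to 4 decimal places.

φ1=0.0° → target in arm frame (-0.0156, 0.0576)
  A=0.1756, B=-0.4555, C=(l²−L²−A²−y'²−z²)/(2L)=-0.1978
  θ1 = atan2(B,A) + arccos(C/0.4882) = 0.7852
arm 2 (φ=120.0°): x'=0.0577, y'=-0.0153
  A=0.1023, B=-0.4555, C=(l²−L²−A²−y'²−z²)/(2L)=-0.1392
  γ=atan2(-0.4555,0.1023)=-1.3498;  ψ=arccos(-0.2982)=1.8736;  θ2=γ+ψ≈0.5237
φ3=240.0° → target in arm frame (-0.0421, -0.0423)
  e−x'=0.2021;  (l²−L²−(e−x')²−y'²−z²)/2L = -0.2190
  θ3 = atan2(B,A) + arccos(C/0.4983) = 0.8726

θ₁ = 0.7852, θ₂ = 0.5237, θ₃ = 0.8726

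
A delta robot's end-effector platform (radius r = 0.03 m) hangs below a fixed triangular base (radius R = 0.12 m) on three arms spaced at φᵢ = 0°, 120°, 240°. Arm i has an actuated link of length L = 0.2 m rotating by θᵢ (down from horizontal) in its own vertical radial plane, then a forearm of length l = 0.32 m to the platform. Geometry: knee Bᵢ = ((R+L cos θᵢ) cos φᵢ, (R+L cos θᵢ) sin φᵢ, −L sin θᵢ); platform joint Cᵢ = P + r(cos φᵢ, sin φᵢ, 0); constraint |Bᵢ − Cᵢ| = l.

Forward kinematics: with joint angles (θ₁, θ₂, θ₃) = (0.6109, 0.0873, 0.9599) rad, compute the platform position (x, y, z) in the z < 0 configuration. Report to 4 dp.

S1 = (0.2538·cos0.0°, 0.2538·sin0.0°, -0.1147) = (0.2538, 0.0000, -0.1147)
φ2=120.0°: virtual centre (-0.1446, 0.2505, -0.0174), radius l
S3 = (0.2047·cos240.0°, 0.2047·sin240.0°, -0.1638) = (-0.1024, -0.1773, -0.1638)
subtract pairs → two planes through P
[-0.7969 0.5010 0.1946]·P = 0.0064;  [-0.7124 -0.3546 -0.0982]·P = -0.0088
det = 0.6394;  x = 0.0034+0.0309z,  y = 0.0181+-0.3391z
into |P−S₁|² = l²: 1.1160z² + 0.2017z + -0.0262 = 0;  Δ = 0.1576;  z = -0.2682 or 0.0875 → z<0 root = -0.2682
x = -0.0049, y = 0.1091

(-0.0049, 0.1091, -0.2682)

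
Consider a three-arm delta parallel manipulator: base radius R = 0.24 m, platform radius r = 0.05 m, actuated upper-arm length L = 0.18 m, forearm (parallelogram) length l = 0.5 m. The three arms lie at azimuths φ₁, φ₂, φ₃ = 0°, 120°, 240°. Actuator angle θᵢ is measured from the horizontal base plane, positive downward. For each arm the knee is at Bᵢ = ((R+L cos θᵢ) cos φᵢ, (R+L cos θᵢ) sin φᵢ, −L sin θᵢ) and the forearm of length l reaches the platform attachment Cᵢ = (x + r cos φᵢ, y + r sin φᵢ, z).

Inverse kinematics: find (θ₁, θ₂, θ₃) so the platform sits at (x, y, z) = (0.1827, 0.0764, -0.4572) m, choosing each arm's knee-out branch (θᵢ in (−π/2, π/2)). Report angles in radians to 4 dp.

θ₁ = -0.0003, θ₂ = 0.8728, θ₃ = 1.3090

rotate P by −φ1: (0.1827, 0.0764, -0.4572)
  A cos θ + B sin θ = C:  0.0073·cos θ + -0.4572·sin θ = 0.0074
  θ1 = atan2(B,A) + arccos(C/0.4573) = -0.0003
φ2=120.0° → target in arm frame (-0.0252, -0.1964)
  e−x'=0.2152;  (l²−L²−(e−x')²−y'²−z²)/2L = -0.2120
  γ=atan2(-0.4572,0.2152)=-1.1309;  ψ=arccos(-0.4195)=2.0037;  θ2=γ+ψ≈0.8728
rotate P by −φ3: (-0.1575, 0.1200, -0.4572)
  A cos θ + B sin θ = C:  0.3475·cos θ + -0.4572·sin θ = -0.3517
  θ3 = atan2(B,A) + arccos(C/0.5743) = 1.3090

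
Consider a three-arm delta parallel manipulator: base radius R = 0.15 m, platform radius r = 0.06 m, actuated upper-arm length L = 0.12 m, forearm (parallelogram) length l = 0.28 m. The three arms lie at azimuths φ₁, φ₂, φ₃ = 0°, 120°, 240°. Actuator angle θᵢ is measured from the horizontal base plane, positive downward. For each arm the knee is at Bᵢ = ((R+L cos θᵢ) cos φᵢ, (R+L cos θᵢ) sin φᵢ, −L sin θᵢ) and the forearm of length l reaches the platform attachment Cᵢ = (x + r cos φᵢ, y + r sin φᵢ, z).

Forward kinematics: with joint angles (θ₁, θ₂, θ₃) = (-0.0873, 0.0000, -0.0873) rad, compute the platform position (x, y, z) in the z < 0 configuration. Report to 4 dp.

φ1=0.0°: virtual centre (0.2095, 0.0000, 0.0105), radius l
arm 2 at φ=120.0°: ρ2 = 0.2100;  S2 = (-0.1050, 0.1819, 0.0000)
arm 3 at φ=240.0°: ρ3 = 0.2095;  S3 = (-0.1048, -0.1815, 0.0105)
eliminate P² terms by subtracting sphere 1 from 2 and 3
plane₁₂: -0.6291x+0.3637y+-0.0209z = 0.0001
det = 0.4570;  x = -0.0001+-0.0166z,  y = 0.0001+0.0288z
quadratic in z: (1.0011)z²+(-0.0140)z+(-0.0344)=0, √Δ=0.3712 → z ∈ {-0.1784, 0.1923}; z = -0.1784 (taking z<0)
x = 0.0029, y = -0.0050

(0.0029, -0.0050, -0.1784)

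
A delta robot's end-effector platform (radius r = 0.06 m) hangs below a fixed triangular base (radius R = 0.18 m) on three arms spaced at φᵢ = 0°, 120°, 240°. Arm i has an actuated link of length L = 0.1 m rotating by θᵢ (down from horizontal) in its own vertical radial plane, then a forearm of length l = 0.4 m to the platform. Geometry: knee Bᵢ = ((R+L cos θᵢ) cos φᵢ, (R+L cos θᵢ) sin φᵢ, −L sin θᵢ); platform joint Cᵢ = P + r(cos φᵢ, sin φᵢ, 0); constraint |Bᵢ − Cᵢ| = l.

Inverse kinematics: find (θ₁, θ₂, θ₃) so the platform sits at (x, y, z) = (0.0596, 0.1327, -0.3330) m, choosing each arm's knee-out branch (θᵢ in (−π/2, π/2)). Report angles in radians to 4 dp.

rotate P by −φ1: (0.0596, 0.1327, -0.3330)
  A=0.0604, B=-0.3330, C=(l²−L²−A²−y'²−z²)/(2L)=0.0893
  θ1 = atan2(B,A) + arccos(C/0.3384) = -0.0875
φ2=120.0° → target in arm frame (0.0851, -0.1180)
  A cos θ + B sin θ = C:  0.0349·cos θ + -0.3330·sin θ = 0.1199
  √(A²+B²)=0.3348;  θ2 = -1.4664+1.2046 ≈ -0.2619
φ3=240.0° → target in arm frame (-0.1447, -0.0147)
  A=0.2647, B=-0.3330, C=(l²−L²−A²−y'²−z²)/(2L)=-0.1559
  θ3 = atan2(B,A) + arccos(C/0.4254) = 1.0469

θ₁ = -0.0875, θ₂ = -0.2619, θ₃ = 1.0469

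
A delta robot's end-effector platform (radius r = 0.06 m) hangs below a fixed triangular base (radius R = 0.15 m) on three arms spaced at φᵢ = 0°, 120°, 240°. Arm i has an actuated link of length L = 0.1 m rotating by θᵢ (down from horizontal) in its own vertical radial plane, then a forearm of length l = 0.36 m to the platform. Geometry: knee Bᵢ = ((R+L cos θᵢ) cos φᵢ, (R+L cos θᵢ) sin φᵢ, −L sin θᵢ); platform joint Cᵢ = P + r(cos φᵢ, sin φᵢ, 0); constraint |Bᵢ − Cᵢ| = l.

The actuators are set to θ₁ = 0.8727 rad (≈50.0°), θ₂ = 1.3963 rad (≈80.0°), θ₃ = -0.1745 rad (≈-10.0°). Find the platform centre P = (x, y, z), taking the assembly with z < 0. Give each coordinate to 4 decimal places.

arm 1 at φ=0.0°: (R−r)+L cos θ1 = 0.1543;  centre 1 = (0.1543, 0.0000, -0.0766)
arm 2 at φ=120.0°: (R−r)+L cos θ2 = 0.1074;  centre 2 = (-0.0537, 0.0930, -0.0985)
centre 3 = (0.1885·cos240.0°, 0.1885·sin240.0°, 0.0174) = (-0.0942, -0.1632, 0.0174)
eliminate P² terms by subtracting sphere 1 from 2 and 3
[-0.4159 0.1860 -0.0437]·P = -0.0084;  [-0.4970 -0.3265 0.1879]·P = 0.0062
det = 0.2282;  x = 0.0071+0.0906z,  y = -0.0296+0.4378z
quadratic in z: (1.1999)z²+(0.1006)z+(-0.1012)=0, √Δ=0.7041 → z ∈ {-0.3353, 0.2515}; z = -0.3353 (taking z<0)
x = -0.0233, y = -0.1764

(-0.0233, -0.1764, -0.3353)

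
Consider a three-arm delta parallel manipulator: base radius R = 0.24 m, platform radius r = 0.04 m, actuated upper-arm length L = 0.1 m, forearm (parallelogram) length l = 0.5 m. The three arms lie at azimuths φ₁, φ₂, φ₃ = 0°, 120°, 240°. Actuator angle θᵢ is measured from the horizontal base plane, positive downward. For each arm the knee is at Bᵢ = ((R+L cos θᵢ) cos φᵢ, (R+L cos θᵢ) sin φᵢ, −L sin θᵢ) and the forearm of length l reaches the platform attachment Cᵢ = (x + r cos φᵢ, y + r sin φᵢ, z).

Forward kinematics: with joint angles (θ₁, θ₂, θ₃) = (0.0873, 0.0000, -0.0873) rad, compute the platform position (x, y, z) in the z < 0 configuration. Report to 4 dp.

(-0.0117, -0.0066, -0.3999)

arm 1 at φ=0.0°: ρ1 = 0.2996;  centre 1 = (0.2996, 0.0000, -0.0087)
φ2=120.0°: virtual centre (-0.1500, 0.2598, 0.0000), radius l
arm 3 at φ=240.0°: ρ3 = 0.2996;  centre 3 = (-0.1498, -0.2595, 0.0087)
eliminate P² terms by subtracting sphere 1 from 2 and 3
linear system: -0.8992x+0.5196y = 0.0002−0.0174z; -0.8989x+-0.5190y = 0.0000−0.0349z
det = 0.9337;  x = -0.0001+0.0291z,  y = 0.0001+0.0168z
into |P−centre ₁|² = l²: 1.0011z² + 0.0000z + -0.1601 = 0;  Δ = 0.6411;  z = -0.3999 or 0.3999 → z<0 root = -0.3999
x = -0.0117, y = -0.0066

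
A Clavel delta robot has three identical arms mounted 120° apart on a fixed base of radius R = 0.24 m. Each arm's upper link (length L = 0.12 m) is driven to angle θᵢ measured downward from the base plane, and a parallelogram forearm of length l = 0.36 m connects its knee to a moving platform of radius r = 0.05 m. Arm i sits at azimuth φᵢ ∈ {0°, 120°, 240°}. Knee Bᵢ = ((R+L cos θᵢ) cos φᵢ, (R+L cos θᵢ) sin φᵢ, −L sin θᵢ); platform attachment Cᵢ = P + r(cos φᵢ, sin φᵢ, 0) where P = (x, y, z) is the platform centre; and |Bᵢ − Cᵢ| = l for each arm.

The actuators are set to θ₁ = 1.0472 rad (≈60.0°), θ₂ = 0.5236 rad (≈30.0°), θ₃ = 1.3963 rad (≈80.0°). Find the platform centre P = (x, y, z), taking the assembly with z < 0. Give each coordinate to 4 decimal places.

(-0.0070, 0.0811, -0.3427)

centre 1 = (0.2500·cos0.0°, 0.2500·sin0.0°, -0.1039) = (0.2500, 0.0000, -0.1039)
centre 2 = (0.2939·cos120.0°, 0.2939·sin120.0°, -0.0600) = (-0.1470, 0.2545, -0.0600)
arm 3 at φ=240.0°: ρ3 = 0.2108;  centre 3 = (-0.1054, -0.1826, -0.1182)
|centre ₂|²−|centre ₁|² = 0.0167;  |centre ₃|²−|centre ₁|² = -0.0149
linear system: -0.7939x+0.5091y = 0.0167−0.0878z; -0.7108x+-0.3652y = -0.0149−-0.0285z
det = 0.6518;  x = 0.0023+0.0269z,  y = 0.0363+-0.1305z
sphere 1 gives Az²+Bz+C=0 with A=1.0178, B=0.1850, C=-0.0561;  B²−4AC=0.2627;  roots -0.3427, 0.1609;  negative root z = -0.3427
x = -0.0070, y = 0.0811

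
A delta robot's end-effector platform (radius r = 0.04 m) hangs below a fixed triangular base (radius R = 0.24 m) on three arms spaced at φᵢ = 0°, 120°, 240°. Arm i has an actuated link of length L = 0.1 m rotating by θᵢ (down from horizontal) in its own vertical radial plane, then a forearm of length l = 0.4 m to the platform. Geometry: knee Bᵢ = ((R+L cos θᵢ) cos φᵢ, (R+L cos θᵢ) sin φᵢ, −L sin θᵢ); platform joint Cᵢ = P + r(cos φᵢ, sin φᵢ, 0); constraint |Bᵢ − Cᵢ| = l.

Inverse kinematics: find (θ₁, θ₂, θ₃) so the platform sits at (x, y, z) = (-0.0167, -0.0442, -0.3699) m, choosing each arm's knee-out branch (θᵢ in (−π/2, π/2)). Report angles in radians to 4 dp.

rotate P by −φ1: (-0.0167, -0.0442, -0.3699)
  e−x'=0.2167;  (l²−L²−(e−x')²−y'²−z²)/2L = -0.1787
  θ1 = atan2(B,A) + arccos(C/0.4287) = 0.9599
arm 2 (φ=120.0°): x'=-0.0299, y'=0.0366
  A=0.2299, B=-0.3699, C=(l²−L²−A²−y'²−z²)/(2L)=-0.2051
  γ=atan2(-0.3699,0.2299)=-1.0146;  ψ=arccos(-0.4710)=2.0612;  θ2=γ+ψ≈1.0466
φ3=240.0° → target in arm frame (0.0466, 0.0076)
  e−x'=0.1534;  (l²−L²−(e−x')²−y'²−z²)/2L = -0.0520
  √(A²+B²)=0.4004;  θ3 = -1.1777+1.7011 ≈ 0.5234

θ₁ = 0.9599, θ₂ = 1.0466, θ₃ = 0.5234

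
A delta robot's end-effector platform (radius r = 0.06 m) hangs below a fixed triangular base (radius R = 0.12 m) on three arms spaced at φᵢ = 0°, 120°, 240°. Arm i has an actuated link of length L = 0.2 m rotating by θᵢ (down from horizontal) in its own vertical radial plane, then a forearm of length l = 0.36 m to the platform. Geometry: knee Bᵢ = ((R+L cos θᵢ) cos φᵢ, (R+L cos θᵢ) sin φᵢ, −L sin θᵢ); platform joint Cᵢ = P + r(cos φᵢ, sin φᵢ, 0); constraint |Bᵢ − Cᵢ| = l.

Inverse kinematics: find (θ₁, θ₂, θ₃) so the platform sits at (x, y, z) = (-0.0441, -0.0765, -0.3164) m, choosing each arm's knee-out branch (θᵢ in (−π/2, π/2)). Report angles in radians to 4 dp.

θ₁ = 0.5234, θ₂ = 0.5238, θ₃ = -0.0001

rotate P by −φ1: (-0.0441, -0.0765, -0.3164)
  A cos θ + B sin θ = C:  0.1041·cos θ + -0.3164·sin θ = -0.0680
  θ1 = atan2(B,A) + arccos(C/0.3331) = 0.5234
φ2=120.0° → target in arm frame (-0.0442, 0.0764)
  A cos θ + B sin θ = C:  0.1042·cos θ + -0.3164·sin θ = -0.0680
  γ=atan2(-0.3164,0.1042)=-1.2527;  ψ=arccos(-0.2042)=1.7765;  θ2=γ+ψ≈0.5238
φ3=240.0° → target in arm frame (0.0883, 0.0001)
  A cos θ + B sin θ = C:  -0.0283·cos θ + -0.3164·sin θ = -0.0283
  √(A²+B²)=0.3177;  θ3 = -1.6600+1.6599 ≈ -0.0001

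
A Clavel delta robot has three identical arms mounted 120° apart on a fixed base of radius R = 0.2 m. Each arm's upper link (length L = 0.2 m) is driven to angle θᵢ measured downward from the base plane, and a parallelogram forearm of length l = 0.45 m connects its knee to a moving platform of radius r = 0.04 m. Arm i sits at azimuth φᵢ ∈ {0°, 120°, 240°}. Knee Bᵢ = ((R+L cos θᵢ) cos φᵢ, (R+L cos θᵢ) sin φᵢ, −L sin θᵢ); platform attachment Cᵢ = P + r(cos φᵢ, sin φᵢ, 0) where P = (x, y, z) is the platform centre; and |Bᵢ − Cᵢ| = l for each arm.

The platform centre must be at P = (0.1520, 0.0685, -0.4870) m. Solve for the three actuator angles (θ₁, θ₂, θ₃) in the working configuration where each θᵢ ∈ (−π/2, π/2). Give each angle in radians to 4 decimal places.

φ1=0.0° → target in arm frame (0.1520, 0.0685)
  A=0.0080, B=-0.4870, C=(l²−L²−A²−y'²−z²)/(2L)=-0.1986
  √(A²+B²)=0.4871;  θ1 = -1.5544+1.9907 ≈ 0.4363
arm 2 (φ=120.0°): x'=-0.0167, y'=-0.1659
  e−x'=0.1767;  (l²−L²−(e−x')²−y'²−z²)/2L = -0.3335
  γ=atan2(-0.4870,0.1767)=-1.2228;  ψ=arccos(-0.6438)=2.2702;  θ2=γ+ψ≈1.0474
φ3=240.0° → target in arm frame (-0.1353, 0.0974)
  e−x'=0.2953;  (l²−L²−(e−x')²−y'²−z²)/2L = -0.4284
  γ=atan2(-0.4870,0.2953)=-1.0257;  ψ=arccos(-0.7522)=2.4222;  θ3=γ+ψ≈1.3965

θ₁ = 0.4363, θ₂ = 1.0474, θ₃ = 1.3965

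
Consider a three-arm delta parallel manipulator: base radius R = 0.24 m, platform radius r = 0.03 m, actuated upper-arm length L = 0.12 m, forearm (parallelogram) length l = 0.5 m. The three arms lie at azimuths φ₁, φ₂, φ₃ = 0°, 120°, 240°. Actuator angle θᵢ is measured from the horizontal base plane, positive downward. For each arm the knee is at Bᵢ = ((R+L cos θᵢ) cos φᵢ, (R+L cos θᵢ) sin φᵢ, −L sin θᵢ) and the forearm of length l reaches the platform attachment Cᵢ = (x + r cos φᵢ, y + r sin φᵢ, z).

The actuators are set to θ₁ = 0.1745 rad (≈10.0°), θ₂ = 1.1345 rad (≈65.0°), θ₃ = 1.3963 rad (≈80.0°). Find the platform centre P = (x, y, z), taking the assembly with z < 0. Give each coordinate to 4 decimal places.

arm 1 at φ=0.0°: e+L cos θ1 = 0.3282;  S1 = (0.3282, 0.0000, -0.0208)
arm 2 at φ=120.0°: e+L cos θ2 = 0.2607;  S2 = (-0.1304, 0.2258, -0.1088)
S3 = (0.2308·cos240.0°, 0.2308·sin240.0°, -0.1182) = (-0.1154, -0.1999, -0.1182)
eliminate P² terms by subtracting sphere 1 from 2 and 3
plane₁₂: -0.9171x+0.4516y+-0.1758z = -0.0283
Cramer: x(z) = 0.0388-0.2062z;  y(z) = 0.0161-0.0294z
quadratic in z: (1.0434)z²+(0.1601)z+(-0.1656)=0, √Δ=0.8466 → z ∈ {-0.4824, 0.3290}; z = -0.4824 (taking z<0)
x = 0.1383, y = 0.0303

(0.1383, 0.0303, -0.4824)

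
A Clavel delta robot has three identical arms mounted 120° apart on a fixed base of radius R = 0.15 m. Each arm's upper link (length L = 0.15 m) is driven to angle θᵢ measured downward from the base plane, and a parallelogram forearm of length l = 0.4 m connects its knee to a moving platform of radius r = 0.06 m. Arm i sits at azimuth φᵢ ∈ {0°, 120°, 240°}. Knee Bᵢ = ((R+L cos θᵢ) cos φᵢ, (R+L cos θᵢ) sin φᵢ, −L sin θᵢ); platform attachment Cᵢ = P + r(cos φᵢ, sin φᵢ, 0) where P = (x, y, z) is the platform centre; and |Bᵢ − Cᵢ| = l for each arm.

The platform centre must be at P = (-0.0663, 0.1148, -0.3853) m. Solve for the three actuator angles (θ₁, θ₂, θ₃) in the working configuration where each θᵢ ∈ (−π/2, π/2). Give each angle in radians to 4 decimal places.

θ₁ = 0.7853, θ₂ = 0.0000, θ₃ = 0.7852

φ1=0.0° → target in arm frame (-0.0663, 0.1148)
  e−x'=0.1563;  (l²−L²−(e−x')²−y'²−z²)/2L = -0.1619
  γ=atan2(-0.3853,0.1563)=-1.1854;  ψ=arccos(-0.3893)=1.9707;  θ1=γ+ψ≈0.7853
rotate P by −φ2: (0.1326, 0.0000, -0.3853)
  A cos θ + B sin θ = C:  -0.0426·cos θ + -0.3853·sin θ = -0.0426
  θ2 = atan2(B,A) + arccos(C/0.3876) = 0.0000
φ3=240.0° → target in arm frame (-0.0663, -0.1148)
  A=0.1563, B=-0.3853, C=(l²−L²−A²−y'²−z²)/(2L)=-0.1619
  √(A²+B²)=0.4158;  θ3 = -1.1855+1.9707 ≈ 0.7852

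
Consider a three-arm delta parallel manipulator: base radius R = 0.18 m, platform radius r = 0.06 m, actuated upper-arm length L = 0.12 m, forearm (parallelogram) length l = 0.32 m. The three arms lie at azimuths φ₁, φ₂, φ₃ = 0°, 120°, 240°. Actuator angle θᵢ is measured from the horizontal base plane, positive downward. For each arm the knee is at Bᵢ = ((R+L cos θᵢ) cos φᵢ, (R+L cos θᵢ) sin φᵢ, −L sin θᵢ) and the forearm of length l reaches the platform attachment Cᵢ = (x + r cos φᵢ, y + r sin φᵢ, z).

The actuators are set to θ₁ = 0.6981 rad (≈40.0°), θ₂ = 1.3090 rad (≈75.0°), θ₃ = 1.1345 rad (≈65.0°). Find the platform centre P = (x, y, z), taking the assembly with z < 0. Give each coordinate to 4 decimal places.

(0.0650, -0.0200, -0.3607)

S1 = (0.2119·cos0.0°, 0.2119·sin0.0°, -0.0771) = (0.2119, 0.0000, -0.0771)
arm 2 at φ=120.0°: (R−r)+L cos θ2 = 0.1511;  S2 = (-0.0755, 0.1308, -0.1159)
S3 = (0.1707·cos240.0°, 0.1707·sin240.0°, -0.1088) = (-0.0854, -0.1478, -0.1088)
subtract pairs → two planes through P
[-0.5749 0.2616 -0.0776]·P = -0.0146;  [-0.5946 -0.2957 -0.0633]·P = -0.0099
det = 0.3256;  x = 0.0212+-0.1213z,  y = -0.0092+0.0299z
quadratic in z: (1.0156)z²+(0.2000)z+(-0.0600)=0, √Δ=0.5326 → z ∈ {-0.3607, 0.1638}; z = -0.3607 (taking z<0)
x = 0.0650, y = -0.0200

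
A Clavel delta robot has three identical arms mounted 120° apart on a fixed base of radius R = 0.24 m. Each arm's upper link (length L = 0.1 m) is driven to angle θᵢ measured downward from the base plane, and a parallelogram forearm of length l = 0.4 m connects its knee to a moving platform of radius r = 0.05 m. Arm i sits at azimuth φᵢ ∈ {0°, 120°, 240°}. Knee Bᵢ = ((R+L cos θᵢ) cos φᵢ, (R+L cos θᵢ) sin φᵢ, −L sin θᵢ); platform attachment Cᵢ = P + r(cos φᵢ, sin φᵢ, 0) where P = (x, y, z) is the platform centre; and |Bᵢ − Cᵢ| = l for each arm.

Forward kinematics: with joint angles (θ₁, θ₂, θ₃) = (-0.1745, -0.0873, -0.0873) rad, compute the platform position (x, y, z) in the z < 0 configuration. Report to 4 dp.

(0.0048, 0.0000, -0.2646)

centre 1 = (0.2885·cos0.0°, 0.2885·sin0.0°, 0.0174) = (0.2885, 0.0000, 0.0174)
centre 2 = (0.2896·cos120.0°, 0.2896·sin120.0°, 0.0087) = (-0.1448, 0.2508, 0.0087)
arm 3 at φ=240.0°: e+L cos θ3 = 0.2896;  centre 3 = (-0.1448, -0.2508, 0.0087)
subtract pairs → two planes through P
[-0.8666 0.5016 -0.0173]·P = 0.0004;  [-0.8666 -0.5016 -0.0173]·P = 0.0004
Cramer: x(z) = -0.0005-0.0199z;  y(z) = 0.0000+0.0000z
into |P−centre ₁|² = l²: 1.0004z² + -0.0232z + -0.0762 = 0;  Δ = 0.3054;  z = -0.2646 or 0.2878 → z<0 root = -0.2646
x = 0.0048, y = 0.0000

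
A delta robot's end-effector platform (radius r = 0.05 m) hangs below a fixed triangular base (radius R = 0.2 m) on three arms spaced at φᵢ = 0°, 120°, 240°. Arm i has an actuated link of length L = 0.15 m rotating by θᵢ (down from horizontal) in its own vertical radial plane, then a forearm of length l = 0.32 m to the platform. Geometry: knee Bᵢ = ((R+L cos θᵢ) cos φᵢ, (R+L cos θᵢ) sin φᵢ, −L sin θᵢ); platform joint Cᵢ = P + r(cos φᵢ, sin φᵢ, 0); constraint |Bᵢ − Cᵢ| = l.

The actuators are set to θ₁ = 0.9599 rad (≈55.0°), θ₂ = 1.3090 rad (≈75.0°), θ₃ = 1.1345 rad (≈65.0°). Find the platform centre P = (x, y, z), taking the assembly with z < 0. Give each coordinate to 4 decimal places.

(0.0356, -0.0214, -0.3714)

φ1=0.0°: virtual centre (0.2360, 0.0000, -0.1229), radius l
centre 2 = (0.1888·cos120.0°, 0.1888·sin120.0°, -0.1449) = (-0.0944, 0.1635, -0.1449)
arm 3 at φ=240.0°: (R−r)+L cos θ3 = 0.2134;  centre 3 = (-0.1067, -0.1848, -0.1359)
eliminate P² terms by subtracting sphere 1 from 2 and 3
linear system: -0.6609x+0.3271y = -0.0142−-0.0440z; -0.6855x+-0.3696y = -0.0068−-0.0262z
det = 0.4685;  x = 0.0159+-0.0530z,  y = -0.0111+0.0275z
quadratic in z: (1.0036)z²+(0.2685)z+(-0.0387)=0, √Δ=0.4770 → z ∈ {-0.3714, 0.1039}; z = -0.3714 (taking z<0)
x = 0.0356, y = -0.0214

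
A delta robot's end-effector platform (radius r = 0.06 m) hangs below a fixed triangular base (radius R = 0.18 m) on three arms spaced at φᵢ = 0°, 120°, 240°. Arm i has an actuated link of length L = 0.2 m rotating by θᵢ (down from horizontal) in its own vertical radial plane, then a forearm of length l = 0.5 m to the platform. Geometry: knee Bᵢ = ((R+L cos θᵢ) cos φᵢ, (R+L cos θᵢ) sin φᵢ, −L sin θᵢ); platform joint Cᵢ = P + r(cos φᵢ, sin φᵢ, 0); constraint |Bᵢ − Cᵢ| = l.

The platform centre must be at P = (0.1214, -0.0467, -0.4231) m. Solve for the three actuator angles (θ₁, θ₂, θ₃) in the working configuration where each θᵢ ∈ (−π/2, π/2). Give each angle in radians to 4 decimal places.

θ₁ = -0.1743, θ₂ = 0.6108, θ₃ = 0.3492

φ1=0.0° → target in arm frame (0.1214, -0.0467)
  A=-0.0014, B=-0.4231, C=(l²−L²−A²−y'²−z²)/(2L)=0.0720
  γ=atan2(-0.4231,-0.0014)=-1.5741;  ψ=arccos(0.1702)=1.3998;  θ1=γ+ψ≈-0.1743
rotate P by −φ2: (-0.1011, -0.0818, -0.4231)
  A cos θ + B sin θ = C:  0.2211·cos θ + -0.4231·sin θ = -0.0615
  θ2 = atan2(B,A) + arccos(C/0.4774) = 0.6108
rotate P by −φ3: (-0.0203, 0.1285, -0.4231)
  e−x'=0.1403;  (l²−L²−(e−x')²−y'²−z²)/2L = -0.0130
  √(A²+B²)=0.4457;  θ3 = -1.2507+1.5999 ≈ 0.3492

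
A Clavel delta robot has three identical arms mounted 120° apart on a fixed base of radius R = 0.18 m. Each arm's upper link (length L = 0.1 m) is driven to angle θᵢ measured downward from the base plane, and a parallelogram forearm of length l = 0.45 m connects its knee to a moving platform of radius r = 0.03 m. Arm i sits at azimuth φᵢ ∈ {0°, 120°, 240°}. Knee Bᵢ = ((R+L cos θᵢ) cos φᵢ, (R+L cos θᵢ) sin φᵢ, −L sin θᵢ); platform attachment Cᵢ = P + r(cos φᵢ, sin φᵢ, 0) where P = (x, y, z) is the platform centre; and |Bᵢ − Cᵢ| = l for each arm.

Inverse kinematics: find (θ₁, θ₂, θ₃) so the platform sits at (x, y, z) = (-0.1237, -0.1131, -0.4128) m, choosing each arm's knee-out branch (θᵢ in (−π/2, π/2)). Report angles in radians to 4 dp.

rotate P by −φ1: (-0.1237, -0.1131, -0.4128)
  e−x'=0.2737;  (l²−L²−(e−x')²−y'²−z²)/2L = -0.3280
  θ1 = atan2(B,A) + arccos(C/0.4953) = 1.3094
arm 2 (φ=120.0°): x'=-0.0361, y'=0.1637
  A=0.1861, B=-0.4128, C=(l²−L²−A²−y'²−z²)/(2L)=-0.1966
  √(A²+B²)=0.4528;  θ2 = -1.1473+2.0200 ≈ 0.8727
rotate P by −φ3: (0.1598, -0.0506, -0.4128)
  e−x'=-0.0098;  (l²−L²−(e−x')²−y'²−z²)/2L = 0.0972
  θ3 = atan2(B,A) + arccos(C/0.4129) = -0.2614

θ₁ = 1.3094, θ₂ = 0.8727, θ₃ = -0.2614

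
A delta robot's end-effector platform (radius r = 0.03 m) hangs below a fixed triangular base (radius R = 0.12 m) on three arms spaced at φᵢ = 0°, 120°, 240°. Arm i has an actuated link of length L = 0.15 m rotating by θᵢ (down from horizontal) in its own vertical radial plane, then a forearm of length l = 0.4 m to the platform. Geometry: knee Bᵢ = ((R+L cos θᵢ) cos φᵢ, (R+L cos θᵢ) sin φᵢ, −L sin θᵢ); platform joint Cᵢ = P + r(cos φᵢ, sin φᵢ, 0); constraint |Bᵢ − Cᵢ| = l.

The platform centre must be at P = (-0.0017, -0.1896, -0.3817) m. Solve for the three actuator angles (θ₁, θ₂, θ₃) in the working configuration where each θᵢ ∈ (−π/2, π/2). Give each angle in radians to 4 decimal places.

θ₁ = 0.6983, θ₂ = 1.2221, θ₃ = 0.0002

rotate P by −φ1: (-0.0017, -0.1896, -0.3817)
  e−x'=0.0917;  (l²−L²−(e−x')²−y'²−z²)/2L = -0.1752
  θ1 = atan2(B,A) + arccos(C/0.3926) = 0.6983
arm 2 (φ=120.0°): x'=-0.1633, y'=0.0963
  e−x'=0.2533;  (l²−L²−(e−x')²−y'²−z²)/2L = -0.2722
  √(A²+B²)=0.4581;  θ2 = -0.9848+2.2069 ≈ 1.2221
rotate P by −φ3: (0.1650, 0.0933, -0.3817)
  A cos θ + B sin θ = C:  -0.0750·cos θ + -0.3817·sin θ = -0.0751
  θ3 = atan2(B,A) + arccos(C/0.3890) = 0.0002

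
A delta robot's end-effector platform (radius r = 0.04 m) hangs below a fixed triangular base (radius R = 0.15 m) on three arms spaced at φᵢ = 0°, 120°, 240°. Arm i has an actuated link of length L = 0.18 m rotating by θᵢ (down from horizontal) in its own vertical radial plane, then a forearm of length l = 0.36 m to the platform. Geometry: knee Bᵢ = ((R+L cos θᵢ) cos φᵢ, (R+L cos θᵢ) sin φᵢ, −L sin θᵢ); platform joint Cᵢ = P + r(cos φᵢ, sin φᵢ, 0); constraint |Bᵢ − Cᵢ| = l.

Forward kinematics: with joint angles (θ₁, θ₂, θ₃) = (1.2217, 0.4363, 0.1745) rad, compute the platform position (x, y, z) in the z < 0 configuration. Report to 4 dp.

(-0.1552, -0.0302, -0.3171)

φ1=0.0°: virtual centre (0.1716, 0.0000, -0.1691), radius l
S2 = (0.2731·cos120.0°, 0.2731·sin120.0°, -0.0761) = (-0.1366, 0.2365, -0.0761)
φ3=240.0°: virtual centre (-0.1436, -0.2488, -0.0313), radius l
subtract pairs → two planes through P
plane₁₂: -0.6163x+0.4731y+0.1862z = 0.0223
det = 0.6049;  x = -0.0383+0.3688z,  y = -0.0026+0.0870z
quadratic in z: (1.1436)z²+(0.1830)z+(-0.0569)=0, √Δ=0.5422 → z ∈ {-0.3171, 0.1570}; z = -0.3171 (taking z<0)
x = -0.1552, y = -0.0302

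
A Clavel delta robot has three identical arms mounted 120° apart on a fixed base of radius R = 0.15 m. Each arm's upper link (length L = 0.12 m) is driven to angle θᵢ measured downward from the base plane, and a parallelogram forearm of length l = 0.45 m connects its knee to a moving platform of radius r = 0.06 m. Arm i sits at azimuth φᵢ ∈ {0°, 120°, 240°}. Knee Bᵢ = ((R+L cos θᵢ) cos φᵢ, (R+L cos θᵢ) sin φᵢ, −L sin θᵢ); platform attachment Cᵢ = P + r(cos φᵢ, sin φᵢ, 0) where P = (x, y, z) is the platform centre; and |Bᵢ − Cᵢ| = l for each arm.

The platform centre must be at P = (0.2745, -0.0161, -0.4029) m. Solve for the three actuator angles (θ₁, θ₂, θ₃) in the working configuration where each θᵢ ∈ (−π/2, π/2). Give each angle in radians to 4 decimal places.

φ1=0.0° → target in arm frame (0.2745, -0.0161)
  e−x'=-0.1845;  (l²−L²−(e−x')²−y'²−z²)/2L = -0.0355
  θ1 = atan2(B,A) + arccos(C/0.4431) = -0.3492
arm 2 (φ=120.0°): x'=-0.1512, y'=-0.2297
  A=0.2412, B=-0.4029, C=(l²−L²−A²−y'²−z²)/(2L)=-0.3548
  θ2 = atan2(B,A) + arccos(C/0.4696) = 1.3960
rotate P by −φ3: (-0.1233, 0.2458, -0.4029)
  A=0.2133, B=-0.4029, C=(l²−L²−A²−y'²−z²)/(2L)=-0.3339
  γ=atan2(-0.4029,0.2133)=-1.0839;  ψ=arccos(-0.7324)=2.3926;  θ3=γ+ψ≈1.3088

θ₁ = -0.3492, θ₂ = 1.3960, θ₃ = 1.3088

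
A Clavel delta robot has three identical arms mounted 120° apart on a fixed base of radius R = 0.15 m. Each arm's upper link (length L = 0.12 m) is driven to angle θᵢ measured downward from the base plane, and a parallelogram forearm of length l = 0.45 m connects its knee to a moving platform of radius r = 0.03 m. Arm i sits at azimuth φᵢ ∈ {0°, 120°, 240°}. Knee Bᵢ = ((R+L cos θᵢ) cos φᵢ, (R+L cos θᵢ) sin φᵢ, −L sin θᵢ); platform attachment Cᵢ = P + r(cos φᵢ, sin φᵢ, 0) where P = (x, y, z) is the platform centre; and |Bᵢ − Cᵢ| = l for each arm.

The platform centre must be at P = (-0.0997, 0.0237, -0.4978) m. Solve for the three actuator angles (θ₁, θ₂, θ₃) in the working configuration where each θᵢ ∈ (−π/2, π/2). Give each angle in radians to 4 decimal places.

arm 1 (φ=0.0°): x'=-0.0997, y'=0.0237
  e−x'=0.2197;  (l²−L²−(e−x')²−y'²−z²)/2L = -0.4522
  γ=atan2(-0.4978,0.2197)=-1.1552;  ψ=arccos(-0.8311)=2.5519;  θ1=γ+ψ≈1.3967
rotate P by −φ2: (0.0704, 0.0745, -0.4978)
  A cos θ + B sin θ = C:  0.0496·cos θ + -0.4978·sin θ = -0.2822
  γ=atan2(-0.4978,0.0496)=-1.4714;  ψ=arccos(-0.5640)=2.1700;  θ2=γ+ψ≈0.6986
φ3=240.0° → target in arm frame (0.0293, -0.0982)
  e−x'=0.0907;  (l²−L²−(e−x')²−y'²−z²)/2L = -0.3232
  γ=atan2(-0.4978,0.0907)=-1.3906;  ψ=arccos(-0.6388)=2.2637;  θ3=γ+ψ≈0.8731

θ₁ = 1.3967, θ₂ = 0.6986, θ₃ = 0.8731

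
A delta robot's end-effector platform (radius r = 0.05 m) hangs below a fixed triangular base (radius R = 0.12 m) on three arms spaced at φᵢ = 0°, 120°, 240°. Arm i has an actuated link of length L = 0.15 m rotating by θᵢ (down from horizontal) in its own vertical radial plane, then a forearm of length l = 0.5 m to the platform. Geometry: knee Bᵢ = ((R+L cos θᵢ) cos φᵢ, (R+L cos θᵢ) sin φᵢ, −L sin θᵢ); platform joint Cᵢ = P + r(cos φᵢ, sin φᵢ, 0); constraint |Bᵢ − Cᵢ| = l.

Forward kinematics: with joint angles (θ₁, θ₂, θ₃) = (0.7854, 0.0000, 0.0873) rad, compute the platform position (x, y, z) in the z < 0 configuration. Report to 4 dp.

(-0.1723, 0.0159, -0.4644)

arm 1 at φ=0.0°: e+L cos θ1 = 0.1761;  centre 1 = (0.1761, 0.0000, -0.1061)
φ2=120.0°: virtual centre (-0.1100, 0.1905, 0.0000), radius l
arm 3 at φ=240.0°: e+L cos θ3 = 0.2194;  centre 3 = (-0.1097, -0.1900, -0.0131)
|centre ₂|²−|centre ₁|² = 0.0062;  |centre ₃|²−|centre ₁|² = 0.0061
[-0.5721 0.3811 0.2121]·P = 0.0062;  [-0.5716 -0.3801 0.1860]·P = 0.0061
Cramer: x(z) = -0.0107+0.3481z;  y(z) = 0.0001-0.0341z
quadratic in z: (1.1223)z²+(0.0821)z+(-0.2039)=0, √Δ=0.9602 → z ∈ {-0.4644, 0.3912}; z = -0.4644 (taking z<0)
x = -0.1723, y = 0.0159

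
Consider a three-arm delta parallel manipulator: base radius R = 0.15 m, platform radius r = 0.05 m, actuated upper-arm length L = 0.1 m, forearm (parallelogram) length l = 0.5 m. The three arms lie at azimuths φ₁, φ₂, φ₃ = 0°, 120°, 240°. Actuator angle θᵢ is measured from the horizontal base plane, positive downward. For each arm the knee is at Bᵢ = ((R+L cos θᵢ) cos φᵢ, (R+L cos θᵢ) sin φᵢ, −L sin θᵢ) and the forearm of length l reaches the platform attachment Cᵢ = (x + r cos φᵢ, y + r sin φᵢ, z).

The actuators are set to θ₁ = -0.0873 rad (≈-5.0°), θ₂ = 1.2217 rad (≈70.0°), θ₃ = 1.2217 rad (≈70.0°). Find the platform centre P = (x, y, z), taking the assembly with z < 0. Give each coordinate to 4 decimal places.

(0.2136, 0.0000, -0.4911)

S1 = (0.1996·cos0.0°, 0.1996·sin0.0°, 0.0087) = (0.1996, 0.0000, 0.0087)
S2 = (0.1342·cos120.0°, 0.1342·sin120.0°, -0.0940) = (-0.0671, 0.1162, -0.0940)
φ3=240.0°: virtual centre (-0.0671, -0.1162, -0.0940), radius l
subtract pairs → two planes through P
linear system: -0.5334x+0.2324y = -0.0131−-0.2054z; -0.5334x+-0.2324y = -0.0131−-0.2054z
det = 0.2480;  x = 0.0245+-0.3850z,  y = 0.0000+0.0000z
sphere 1 gives Az²+Bz+C=0 with A=1.1482, B=0.1174, C=-0.2193;  B²−4AC=1.0208;  roots -0.4911, 0.3889;  negative root z = -0.4911
x = 0.2136, y = 0.0000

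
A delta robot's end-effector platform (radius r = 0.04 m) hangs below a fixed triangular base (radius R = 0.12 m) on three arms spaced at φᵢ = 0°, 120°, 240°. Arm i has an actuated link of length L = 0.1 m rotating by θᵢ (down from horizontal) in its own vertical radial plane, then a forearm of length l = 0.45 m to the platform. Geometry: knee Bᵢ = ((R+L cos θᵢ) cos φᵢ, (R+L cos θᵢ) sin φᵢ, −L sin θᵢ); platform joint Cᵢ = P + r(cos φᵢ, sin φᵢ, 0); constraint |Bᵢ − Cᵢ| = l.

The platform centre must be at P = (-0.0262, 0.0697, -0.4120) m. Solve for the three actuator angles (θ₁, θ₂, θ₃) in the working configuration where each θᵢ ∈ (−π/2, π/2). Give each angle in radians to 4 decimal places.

arm 1 (φ=0.0°): x'=-0.0262, y'=0.0697
  e−x'=0.1062;  (l²−L²−(e−x')²−y'²−z²)/2L = 0.0331
  γ=atan2(-0.4120,0.1062)=-1.3185;  ψ=arccos(0.0778)=1.4929;  θ1=γ+ψ≈0.1744
arm 2 (φ=120.0°): x'=0.0735, y'=-0.0122
  e−x'=0.0065;  (l²−L²−(e−x')²−y'²−z²)/2L = 0.1128
  √(A²+B²)=0.4121;  θ2 = -1.5549+1.2934 ≈ -0.2615
arm 3 (φ=240.0°): x'=-0.0473, y'=-0.0575
  A cos θ + B sin θ = C:  0.1273·cos θ + -0.4120·sin θ = 0.0162
  √(A²+B²)=0.4312;  θ3 = -1.2712+1.5331 ≈ 0.2619

θ₁ = 0.1744, θ₂ = -0.2615, θ₃ = 0.2619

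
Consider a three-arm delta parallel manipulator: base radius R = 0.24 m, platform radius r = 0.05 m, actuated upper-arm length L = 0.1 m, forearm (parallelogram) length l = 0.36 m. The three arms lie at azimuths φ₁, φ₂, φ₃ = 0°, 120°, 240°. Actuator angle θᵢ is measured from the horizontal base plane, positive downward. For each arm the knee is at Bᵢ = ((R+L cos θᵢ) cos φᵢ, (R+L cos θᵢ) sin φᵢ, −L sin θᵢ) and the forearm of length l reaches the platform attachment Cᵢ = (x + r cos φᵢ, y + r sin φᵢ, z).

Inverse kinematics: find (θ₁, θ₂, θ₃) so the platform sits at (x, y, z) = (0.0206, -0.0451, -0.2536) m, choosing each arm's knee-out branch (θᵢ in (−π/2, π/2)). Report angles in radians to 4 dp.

θ₁ = 0.1746, θ₂ = 0.7856, θ₃ = 0.0882

rotate P by −φ1: (0.0206, -0.0451, -0.2536)
  A=0.1694, B=-0.2536, C=(l²−L²−A²−y'²−z²)/(2L)=0.1228
  γ=atan2(-0.2536,0.1694)=-0.9819;  ψ=arccos(0.4026)=1.1564;  θ1=γ+ψ≈0.1746
rotate P by −φ2: (-0.0494, 0.0047, -0.2536)
  A cos θ + B sin θ = C:  0.2394·cos θ + -0.2536·sin θ = -0.0101
  θ2 = atan2(B,A) + arccos(C/0.3487) = 0.7856
φ3=240.0° → target in arm frame (0.0288, 0.0404)
  A cos θ + B sin θ = C:  0.1612·cos θ + -0.2536·sin θ = 0.1383
  γ=atan2(-0.2536,0.1612)=-1.0045;  ψ=arccos(0.4601)=1.0926;  θ3=γ+ψ≈0.0882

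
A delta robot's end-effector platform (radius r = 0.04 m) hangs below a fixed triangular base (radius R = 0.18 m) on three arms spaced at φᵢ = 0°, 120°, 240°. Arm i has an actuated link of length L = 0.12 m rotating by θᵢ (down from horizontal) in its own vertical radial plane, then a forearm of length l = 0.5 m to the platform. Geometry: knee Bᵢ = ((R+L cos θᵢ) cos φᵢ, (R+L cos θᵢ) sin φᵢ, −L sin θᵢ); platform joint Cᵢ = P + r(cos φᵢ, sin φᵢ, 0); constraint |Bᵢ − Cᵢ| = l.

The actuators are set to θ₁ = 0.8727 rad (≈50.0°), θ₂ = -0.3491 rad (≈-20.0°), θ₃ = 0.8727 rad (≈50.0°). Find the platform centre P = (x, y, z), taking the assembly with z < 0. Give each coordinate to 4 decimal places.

φ1=0.0°: virtual centre (0.2171, 0.0000, -0.0919), radius l
φ2=120.0°: virtual centre (-0.1264, 0.2189, 0.0410), radius l
φ3=240.0°: virtual centre (-0.1086, -0.1880, -0.0919), radius l
|S₂|²−|S₁|² = 0.0100;  |S₃|²−|S₁|² = 0.0000
plane₁₂: -0.6870x+0.4378y+0.2659z = 0.0100
det = 0.5436;  x = -0.0069+0.1840z,  y = 0.0120+-0.3187z
sphere 1 gives Az²+Bz+C=0 with A=1.1354, B=0.0938, C=-0.1912;  B²−4AC=0.8772;  roots -0.4537, 0.3711;  negative root z = -0.4537
x = -0.0904, y = 0.1566

(-0.0904, 0.1566, -0.4537)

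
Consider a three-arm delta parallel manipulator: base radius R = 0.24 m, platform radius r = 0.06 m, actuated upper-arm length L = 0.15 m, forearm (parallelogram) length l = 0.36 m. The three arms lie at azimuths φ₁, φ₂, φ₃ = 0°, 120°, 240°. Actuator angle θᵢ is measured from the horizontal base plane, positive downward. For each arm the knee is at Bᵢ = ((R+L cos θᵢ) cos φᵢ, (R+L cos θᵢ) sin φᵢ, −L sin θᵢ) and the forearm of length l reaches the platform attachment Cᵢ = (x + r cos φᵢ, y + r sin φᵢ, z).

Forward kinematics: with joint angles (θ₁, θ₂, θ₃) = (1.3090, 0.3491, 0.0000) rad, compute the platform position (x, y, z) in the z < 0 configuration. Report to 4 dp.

(-0.1264, -0.0241, -0.2442)

φ1=0.0°: virtual centre (0.2188, 0.0000, -0.1449), radius l
O2 = (0.3210·cos120.0°, 0.3210·sin120.0°, -0.0513) = (-0.1605, 0.2780, -0.0513)
O3 = (0.3300·cos240.0°, 0.3300·sin240.0°, 0.0000) = (-0.1650, -0.2858, 0.0000)
|O₂|²−|O₁|² = 0.0368;  |O₃|²−|O₁|² = 0.0400
[-0.7586 0.5559 0.1872]·P = 0.0368;  [-0.7676 -0.5716 0.2898]·P = 0.0400
Cramer: x(z) = -0.0503+0.3116z;  y(z) = -0.0025+0.0885z
quadratic in z: (1.1049)z²+(0.1216)z+(-0.0362)=0, √Δ=0.4180 → z ∈ {-0.2442, 0.1341}; z = -0.2442 (taking z<0)
x = -0.1264, y = -0.0241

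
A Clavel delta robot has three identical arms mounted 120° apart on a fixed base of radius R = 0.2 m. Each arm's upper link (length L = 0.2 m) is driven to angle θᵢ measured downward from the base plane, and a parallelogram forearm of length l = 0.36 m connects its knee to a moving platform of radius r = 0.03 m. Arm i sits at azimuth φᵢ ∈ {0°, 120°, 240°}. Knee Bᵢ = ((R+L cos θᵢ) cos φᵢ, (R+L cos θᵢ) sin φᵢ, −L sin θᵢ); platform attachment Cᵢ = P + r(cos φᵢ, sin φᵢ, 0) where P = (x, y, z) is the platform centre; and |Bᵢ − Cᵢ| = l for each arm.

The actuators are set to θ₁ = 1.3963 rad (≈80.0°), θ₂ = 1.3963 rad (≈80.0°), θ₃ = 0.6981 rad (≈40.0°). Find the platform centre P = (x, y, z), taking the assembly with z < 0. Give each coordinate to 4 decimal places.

S1 = (0.2047·cos0.0°, 0.2047·sin0.0°, -0.1970) = (0.2047, 0.0000, -0.1970)
S2 = (0.2047·cos120.0°, 0.2047·sin120.0°, -0.1970) = (-0.1024, 0.1773, -0.1970)
S3 = (0.3232·cos240.0°, 0.3232·sin240.0°, -0.1286) = (-0.1616, -0.2799, -0.1286)
subtract pairs → two planes through P
[-0.6142 0.3546 0.0000]·P = 0.0000;  [-0.7327 -0.5598 0.1368]·P = 0.0403
det = 0.6036;  x = -0.0237+0.0804z,  y = -0.0410+0.1392z
quadratic in z: (1.0258)z²+(0.3458)z+(-0.0370)=0, √Δ=0.5208 → z ∈ {-0.4224, 0.0853}; z = -0.4224 (taking z<0)
x = -0.0576, y = -0.0998

(-0.0576, -0.0998, -0.4224)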